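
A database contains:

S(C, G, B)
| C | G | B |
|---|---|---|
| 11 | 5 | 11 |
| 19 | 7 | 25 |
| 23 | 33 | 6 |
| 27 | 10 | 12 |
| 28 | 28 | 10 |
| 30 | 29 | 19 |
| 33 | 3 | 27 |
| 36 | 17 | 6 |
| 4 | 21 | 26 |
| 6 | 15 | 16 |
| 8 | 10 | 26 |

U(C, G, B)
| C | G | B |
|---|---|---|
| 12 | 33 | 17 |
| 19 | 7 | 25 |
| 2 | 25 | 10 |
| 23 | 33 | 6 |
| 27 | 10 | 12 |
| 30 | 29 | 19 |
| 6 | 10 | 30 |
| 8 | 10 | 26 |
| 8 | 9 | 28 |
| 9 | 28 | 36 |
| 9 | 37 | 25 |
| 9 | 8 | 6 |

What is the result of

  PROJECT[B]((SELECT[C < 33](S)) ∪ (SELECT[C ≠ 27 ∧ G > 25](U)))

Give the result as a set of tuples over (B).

Apply σ_{C < 33}; surviving tuples: {(11, 5, 11), (19, 7, 25), (23, 33, 6), (27, 10, 12), (28, 28, 10), (30, 29, 19), (4, 21, 26), (6, 15, 16), (8, 10, 26)}
Apply σ_{C ≠ 27 ∧ G > 25}; surviving tuples: {(12, 33, 17), (23, 33, 6), (30, 29, 19), (9, 28, 36), (9, 37, 25)}
Set union of the two operands is {(11, 5, 11), (12, 33, 17), (19, 7, 25), (23, 33, 6), (27, 10, 12), (28, 28, 10), (30, 29, 19), (4, 21, 26), (6, 15, 16), (8, 10, 26), (9, 28, 36), (9, 37, 25)}.
Projecting to B (2 duplicate(s) eliminated): {10, 11, 12, 16, 17, 19, 25, 26, 36, 6}

{10, 11, 12, 16, 17, 19, 25, 26, 36, 6}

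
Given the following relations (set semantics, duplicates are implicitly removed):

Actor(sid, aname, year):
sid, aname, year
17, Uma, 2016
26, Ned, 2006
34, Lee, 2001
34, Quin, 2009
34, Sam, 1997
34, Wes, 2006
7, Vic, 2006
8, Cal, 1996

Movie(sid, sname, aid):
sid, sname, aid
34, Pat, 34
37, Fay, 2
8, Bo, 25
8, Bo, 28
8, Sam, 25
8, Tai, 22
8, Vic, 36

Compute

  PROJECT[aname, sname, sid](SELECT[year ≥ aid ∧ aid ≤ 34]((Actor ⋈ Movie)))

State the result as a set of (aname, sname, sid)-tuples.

{(Cal, Bo, 8), (Cal, Sam, 8), (Cal, Tai, 8), (Lee, Pat, 34), (Quin, Pat, 34), (Sam, Pat, 34), (Wes, Pat, 34)}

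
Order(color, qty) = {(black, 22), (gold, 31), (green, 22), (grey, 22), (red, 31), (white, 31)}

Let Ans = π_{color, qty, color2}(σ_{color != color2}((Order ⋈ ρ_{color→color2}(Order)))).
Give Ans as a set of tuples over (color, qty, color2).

ρ[color→color2]: schema becomes (color2, qty); tuples unchanged.
Order ⋈ ρ_{color→color2}(Order) (natural join on qty): {(black, 22, black), (black, 22, green), (black, 22, grey), (gold, 31, gold), (gold, 31, red), (gold, 31, white), (green, 22, black), (green, 22, green), (green, 22, grey), (grey, 22, black), (grey, 22, green), (grey, 22, grey), (red, 31, gold), (red, 31, red), (red, 31, white), (white, 31, gold), (white, 31, red), (white, 31, white)}
Selection color != color2: {(black, 22, green), (black, 22, grey), (gold, 31, red), (gold, 31, white), (green, 22, black), (green, 22, grey), (grey, 22, black), (grey, 22, green), (red, 31, gold), (red, 31, white), (white, 31, gold), (white, 31, red)}
Projecting to color, qty, color2: {(black, 22, green), (black, 22, grey), (gold, 31, red), (gold, 31, white), (green, 22, black), (green, 22, grey), (grey, 22, black), (grey, 22, green), (red, 31, gold), (red, 31, white), (white, 31, gold), (white, 31, red)}

{(black, 22, green), (black, 22, grey), (gold, 31, red), (gold, 31, white), (green, 22, black), (green, 22, grey), (grey, 22, black), (grey, 22, green), (red, 31, gold), (red, 31, white), (white, 31, gold), (white, 31, red)}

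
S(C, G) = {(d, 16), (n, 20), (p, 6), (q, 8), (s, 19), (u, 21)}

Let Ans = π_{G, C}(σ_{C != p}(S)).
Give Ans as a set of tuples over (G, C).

Filtering on C != p leaves {(d, 16), (n, 20), (q, 8), (s, 19), (u, 21)}.
Projecting to G, C: {(16, d), (19, s), (20, n), (21, u), (8, q)}

{(16, d), (19, s), (20, n), (21, u), (8, q)}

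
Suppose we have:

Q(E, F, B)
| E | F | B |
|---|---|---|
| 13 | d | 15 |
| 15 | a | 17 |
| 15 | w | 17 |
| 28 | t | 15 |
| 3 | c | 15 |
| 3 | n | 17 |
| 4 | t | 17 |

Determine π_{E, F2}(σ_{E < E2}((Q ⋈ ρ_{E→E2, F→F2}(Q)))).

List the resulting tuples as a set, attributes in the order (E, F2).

ρ[E→E2, F→F2]: schema becomes (E2, F2, B); tuples unchanged.
Joining Q and ρ_{E→E2, F→F2}(Q) on B yields {(13, d, 15, 13, d), (13, d, 15, 28, t), (13, d, 15, 3, c), (15, a, 17, 15, a), (15, a, 17, 15, w), (15, a, 17, 3, n), (15, a, 17, 4, t), (15, w, 17, 15, a), (15, w, 17, 15, w), (15, w, 17, 3, n), (15, w, 17, 4, t), (28, t, 15, 13, d), (28, t, 15, 28, t), (28, t, 15, 3, c), (3, c, 15, 13, d), (3, c, 15, 28, t), (3, c, 15, 3, c), (3, n, 17, 15, a), (3, n, 17, 15, w), (3, n, 17, 3, n), (3, n, 17, 4, t), (4, t, 17, 15, a), (4, t, 17, 15, w), (4, t, 17, 3, n), (4, t, 17, 4, t)}.
Filtering on E < E2 leaves {(13, d, 15, 28, t), (3, c, 15, 13, d), (3, c, 15, 28, t), (3, n, 17, 15, a), (3, n, 17, 15, w), (3, n, 17, 4, t), (4, t, 17, 15, a), (4, t, 17, 15, w)}.
Keep only column(s) E, F2 (1 duplicate(s) eliminated): {(13, t), (3, a), (3, d), (3, t), (3, w), (4, a), (4, w)}

{(13, t), (3, a), (3, d), (3, t), (3, w), (4, a), (4, w)}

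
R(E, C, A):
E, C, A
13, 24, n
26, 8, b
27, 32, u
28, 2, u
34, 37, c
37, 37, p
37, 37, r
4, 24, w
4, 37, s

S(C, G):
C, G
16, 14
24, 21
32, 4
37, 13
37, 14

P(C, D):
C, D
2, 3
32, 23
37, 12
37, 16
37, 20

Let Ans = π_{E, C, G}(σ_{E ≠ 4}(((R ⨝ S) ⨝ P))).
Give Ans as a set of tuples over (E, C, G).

{(27, 32, 4), (34, 37, 13), (34, 37, 14), (37, 37, 13), (37, 37, 14)}

Joining R and S on C yields {(13, 24, n, 21), (27, 32, u, 4), (34, 37, c, 13), (34, 37, c, 14), (37, 37, p, 13), (37, 37, p, 14), (37, 37, r, 13), (37, 37, r, 14), (4, 24, w, 21), (4, 37, s, 13), (4, 37, s, 14)}.
Joining (R ⨝ S) and P on C yields {(27, 32, u, 4, 23), (34, 37, c, 13, 12), (34, 37, c, 13, 16), (34, 37, c, 13, 20), (34, 37, c, 14, 12), (34, 37, c, 14, 16), (34, 37, c, 14, 20), (37, 37, p, 13, 12), (37, 37, p, 13, 16), (37, 37, p, 13, 20), (37, 37, p, 14, 12), (37, 37, p, 14, 16), (37, 37, p, 14, 20), (37, 37, r, 13, 12), (37, 37, r, 13, 16), (37, 37, r, 13, 20), (37, 37, r, 14, 12), (37, 37, r, 14, 16), (37, 37, r, 14, 20), (4, 37, s, 13, 12), (4, 37, s, 13, 16), (4, 37, s, 13, 20), (4, 37, s, 14, 12), (4, 37, s, 14, 16), (4, 37, s, 14, 20)}.
Filtering on E ≠ 4 leaves {(27, 32, u, 4, 23), (34, 37, c, 13, 12), (34, 37, c, 13, 16), (34, 37, c, 13, 20), (34, 37, c, 14, 12), (34, 37, c, 14, 16), (34, 37, c, 14, 20), (37, 37, p, 13, 12), (37, 37, p, 13, 16), (37, 37, p, 13, 20), (37, 37, p, 14, 12), (37, 37, p, 14, 16), (37, 37, p, 14, 20), (37, 37, r, 13, 12), (37, 37, r, 13, 16), (37, 37, r, 13, 20), (37, 37, r, 14, 12), (37, 37, r, 14, 16), (37, 37, r, 14, 20)}.
π_{E, C, G} gives {(27, 32, 4), (34, 37, 13), (34, 37, 14), (37, 37, 13), (37, 37, 14)} (14 duplicate(s) eliminated).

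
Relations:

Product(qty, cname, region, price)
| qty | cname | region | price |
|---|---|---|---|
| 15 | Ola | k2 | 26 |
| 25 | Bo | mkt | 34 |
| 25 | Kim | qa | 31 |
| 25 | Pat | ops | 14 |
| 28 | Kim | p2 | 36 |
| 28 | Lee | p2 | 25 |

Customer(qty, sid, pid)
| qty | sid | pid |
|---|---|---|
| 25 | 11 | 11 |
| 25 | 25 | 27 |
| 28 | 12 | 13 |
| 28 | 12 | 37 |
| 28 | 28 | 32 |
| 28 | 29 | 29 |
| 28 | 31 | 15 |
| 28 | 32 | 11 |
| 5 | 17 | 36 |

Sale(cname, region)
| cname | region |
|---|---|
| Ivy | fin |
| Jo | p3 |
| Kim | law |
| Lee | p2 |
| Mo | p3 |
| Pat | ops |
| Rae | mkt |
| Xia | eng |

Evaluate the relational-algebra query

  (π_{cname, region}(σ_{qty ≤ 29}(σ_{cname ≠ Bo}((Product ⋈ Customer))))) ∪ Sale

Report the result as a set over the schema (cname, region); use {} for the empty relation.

Joining Product and Customer on qty yields {(25, Bo, mkt, 34, 11, 11), (25, Bo, mkt, 34, 25, 27), (25, Kim, qa, 31, 11, 11), (25, Kim, qa, 31, 25, 27), (25, Pat, ops, 14, 11, 11), (25, Pat, ops, 14, 25, 27), (28, Kim, p2, 36, 12, 13), (28, Kim, p2, 36, 12, 37), (28, Kim, p2, 36, 28, 32), (28, Kim, p2, 36, 29, 29), (28, Kim, p2, 36, 31, 15), (28, Kim, p2, 36, 32, 11), (28, Lee, p2, 25, 12, 13), (28, Lee, p2, 25, 12, 37), (28, Lee, p2, 25, 28, 32), (28, Lee, p2, 25, 29, 29), (28, Lee, p2, 25, 31, 15), (28, Lee, p2, 25, 32, 11)}.
σ[cname ≠ Bo]: keep tuples satisfying cname ≠ Bo → {(25, Kim, qa, 31, 11, 11), (25, Kim, qa, 31, 25, 27), (25, Pat, ops, 14, 11, 11), (25, Pat, ops, 14, 25, 27), (28, Kim, p2, 36, 12, 13), (28, Kim, p2, 36, 12, 37), (28, Kim, p2, 36, 28, 32), (28, Kim, p2, 36, 29, 29), (28, Kim, p2, 36, 31, 15), (28, Kim, p2, 36, 32, 11), (28, Lee, p2, 25, 12, 13), (28, Lee, p2, 25, 12, 37), (28, Lee, p2, 25, 28, 32), (28, Lee, p2, 25, 29, 29), (28, Lee, p2, 25, 31, 15), (28, Lee, p2, 25, 32, 11)}
σ[qty ≤ 29]: keep tuples satisfying qty ≤ 29 → {(25, Kim, qa, 31, 11, 11), (25, Kim, qa, 31, 25, 27), (25, Pat, ops, 14, 11, 11), (25, Pat, ops, 14, 25, 27), (28, Kim, p2, 36, 12, 13), (28, Kim, p2, 36, 12, 37), (28, Kim, p2, 36, 28, 32), (28, Kim, p2, 36, 29, 29), (28, Kim, p2, 36, 31, 15), (28, Kim, p2, 36, 32, 11), (28, Lee, p2, 25, 12, 13), (28, Lee, p2, 25, 12, 37), (28, Lee, p2, 25, 28, 32), (28, Lee, p2, 25, 29, 29), (28, Lee, p2, 25, 31, 15), (28, Lee, p2, 25, 32, 11)}
π_{cname, region} gives {(Kim, p2), (Kim, qa), (Lee, p2), (Pat, ops)} (12 duplicate(s) eliminated).
Union: {(Kim, p2), (Kim, qa), (Lee, p2), (Pat, ops)} with {(Ivy, fin), (Jo, p3), (Kim, law), (Lee, p2), (Mo, p3), (Pat, ops), (Rae, mkt), (Xia, eng)} → {(Ivy, fin), (Jo, p3), (Kim, law), (Kim, p2), (Kim, qa), (Lee, p2), (Mo, p3), (Pat, ops), (Rae, mkt), (Xia, eng)}

{(Ivy, fin), (Jo, p3), (Kim, law), (Kim, p2), (Kim, qa), (Lee, p2), (Mo, p3), (Pat, ops), (Rae, mkt), (Xia, eng)}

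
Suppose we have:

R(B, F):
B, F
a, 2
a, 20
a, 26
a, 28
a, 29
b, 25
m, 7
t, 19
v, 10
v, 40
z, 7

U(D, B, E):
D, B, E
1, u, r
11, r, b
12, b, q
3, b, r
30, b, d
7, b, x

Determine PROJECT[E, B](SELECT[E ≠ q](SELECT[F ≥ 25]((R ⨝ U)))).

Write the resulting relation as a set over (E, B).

Joining R and U on B yields {(b, 25, 12, q), (b, 25, 3, r), (b, 25, 30, d), (b, 25, 7, x)}.
σ[F ≥ 25]: keep tuples satisfying F ≥ 25 → {(b, 25, 12, q), (b, 25, 3, r), (b, 25, 30, d), (b, 25, 7, x)}
σ[E ≠ q]: keep tuples satisfying E ≠ q → {(b, 25, 3, r), (b, 25, 30, d), (b, 25, 7, x)}
Projecting to E, B: {(d, b), (r, b), (x, b)}

{(d, b), (r, b), (x, b)}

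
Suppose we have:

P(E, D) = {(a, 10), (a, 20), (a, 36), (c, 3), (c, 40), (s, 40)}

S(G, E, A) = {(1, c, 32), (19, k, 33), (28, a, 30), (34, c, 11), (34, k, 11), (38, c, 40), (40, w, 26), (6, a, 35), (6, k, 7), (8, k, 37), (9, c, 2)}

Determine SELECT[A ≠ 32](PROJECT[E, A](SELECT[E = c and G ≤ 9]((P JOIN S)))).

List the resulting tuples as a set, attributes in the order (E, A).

{(c, 2)}

Joining P and S on E yields {(a, 10, 28, 30), (a, 10, 6, 35), (a, 20, 28, 30), (a, 20, 6, 35), (a, 36, 28, 30), (a, 36, 6, 35), (c, 3, 1, 32), (c, 3, 34, 11), (c, 3, 38, 40), (c, 3, 9, 2), (c, 40, 1, 32), (c, 40, 34, 11), (c, 40, 38, 40), (c, 40, 9, 2)}.
Filtering on E = c and G ≤ 9 leaves {(c, 3, 1, 32), (c, 3, 9, 2), (c, 40, 1, 32), (c, 40, 9, 2)}.
Projecting to E, A (2 duplicate(s) eliminated): {(c, 2), (c, 32)}
Filtering on A ≠ 32 leaves {(c, 2)}.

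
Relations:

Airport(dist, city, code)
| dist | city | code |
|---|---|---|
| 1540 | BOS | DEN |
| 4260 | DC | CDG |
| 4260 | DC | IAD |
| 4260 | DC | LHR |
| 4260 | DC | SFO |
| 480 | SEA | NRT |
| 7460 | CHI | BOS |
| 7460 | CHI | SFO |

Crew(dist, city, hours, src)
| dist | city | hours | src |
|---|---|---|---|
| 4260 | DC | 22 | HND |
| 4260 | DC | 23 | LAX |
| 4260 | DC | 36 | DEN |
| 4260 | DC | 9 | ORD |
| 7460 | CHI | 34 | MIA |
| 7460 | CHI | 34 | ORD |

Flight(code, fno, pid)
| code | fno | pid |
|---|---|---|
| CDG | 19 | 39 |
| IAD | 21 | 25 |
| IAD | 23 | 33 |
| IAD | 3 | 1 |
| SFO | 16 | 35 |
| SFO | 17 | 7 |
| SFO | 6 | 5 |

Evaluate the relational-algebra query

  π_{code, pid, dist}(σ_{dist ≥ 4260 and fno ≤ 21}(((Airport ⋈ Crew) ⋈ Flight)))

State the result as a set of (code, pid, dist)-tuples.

{(CDG, 39, 4260), (IAD, 1, 4260), (IAD, 25, 4260), (SFO, 35, 4260), (SFO, 35, 7460), (SFO, 5, 4260), (SFO, 5, 7460), (SFO, 7, 4260), (SFO, 7, 7460)}

Airport ⋈ Crew (natural join on dist, city): {(4260, DC, CDG, 22, HND), (4260, DC, CDG, 23, LAX), (4260, DC, CDG, 36, DEN), (4260, DC, CDG, 9, ORD), (4260, DC, IAD, 22, HND), (4260, DC, IAD, 23, LAX), (4260, DC, IAD, 36, DEN), (4260, DC, IAD, 9, ORD), (4260, DC, LHR, 22, HND), (4260, DC, LHR, 23, LAX), (4260, DC, LHR, 36, DEN), (4260, DC, LHR, 9, ORD), (4260, DC, SFO, 22, HND), (4260, DC, SFO, 23, LAX), (4260, DC, SFO, 36, DEN), (4260, DC, SFO, 9, ORD), (7460, CHI, BOS, 34, MIA), (7460, CHI, BOS, 34, ORD), (7460, CHI, SFO, 34, MIA), (7460, CHI, SFO, 34, ORD)}
(Airport ⋈ Crew) ⋈ Flight (natural join on code): {(4260, DC, CDG, 22, HND, 19, 39), (4260, DC, CDG, 23, LAX, 19, 39), (4260, DC, CDG, 36, DEN, 19, 39), (4260, DC, CDG, 9, ORD, 19, 39), (4260, DC, IAD, 22, HND, 21, 25), (4260, DC, IAD, 22, HND, 23, 33), (4260, DC, IAD, 22, HND, 3, 1), (4260, DC, IAD, 23, LAX, 21, 25), (4260, DC, IAD, 23, LAX, 23, 33), (4260, DC, IAD, 23, LAX, 3, 1), (4260, DC, IAD, 36, DEN, 21, 25), (4260, DC, IAD, 36, DEN, 23, 33), (4260, DC, IAD, 36, DEN, 3, 1), (4260, DC, IAD, 9, ORD, 21, 25), (4260, DC, IAD, 9, ORD, 23, 33), (4260, DC, IAD, 9, ORD, 3, 1), (4260, DC, SFO, 22, HND, 16, 35), (4260, DC, SFO, 22, HND, 17, 7), (4260, DC, SFO, 22, HND, 6, 5), (4260, DC, SFO, 23, LAX, 16, 35), (4260, DC, SFO, 23, LAX, 17, 7), (4260, DC, SFO, 23, LAX, 6, 5), (4260, DC, SFO, 36, DEN, 16, 35), (4260, DC, SFO, 36, DEN, 17, 7), (4260, DC, SFO, 36, DEN, 6, 5), (4260, DC, SFO, 9, ORD, 16, 35), (4260, DC, SFO, 9, ORD, 17, 7), (4260, DC, SFO, 9, ORD, 6, 5), (7460, CHI, SFO, 34, MIA, 16, 35), (7460, CHI, SFO, 34, MIA, 17, 7), (7460, CHI, SFO, 34, MIA, 6, 5), (7460, CHI, SFO, 34, ORD, 16, 35), (7460, CHI, SFO, 34, ORD, 17, 7), (7460, CHI, SFO, 34, ORD, 6, 5)}
Filtering on dist ≥ 4260 and fno ≤ 21 leaves {(4260, DC, CDG, 22, HND, 19, 39), (4260, DC, CDG, 23, LAX, 19, 39), (4260, DC, CDG, 36, DEN, 19, 39), (4260, DC, CDG, 9, ORD, 19, 39), (4260, DC, IAD, 22, HND, 21, 25), (4260, DC, IAD, 22, HND, 3, 1), (4260, DC, IAD, 23, LAX, 21, 25), (4260, DC, IAD, 23, LAX, 3, 1), (4260, DC, IAD, 36, DEN, 21, 25), (4260, DC, IAD, 36, DEN, 3, 1), (4260, DC, IAD, 9, ORD, 21, 25), (4260, DC, IAD, 9, ORD, 3, 1), (4260, DC, SFO, 22, HND, 16, 35), (4260, DC, SFO, 22, HND, 17, 7), (4260, DC, SFO, 22, HND, 6, 5), (4260, DC, SFO, 23, LAX, 16, 35), (4260, DC, SFO, 23, LAX, 17, 7), (4260, DC, SFO, 23, LAX, 6, 5), (4260, DC, SFO, 36, DEN, 16, 35), (4260, DC, SFO, 36, DEN, 17, 7), (4260, DC, SFO, 36, DEN, 6, 5), (4260, DC, SFO, 9, ORD, 16, 35), (4260, DC, SFO, 9, ORD, 17, 7), (4260, DC, SFO, 9, ORD, 6, 5), (7460, CHI, SFO, 34, MIA, 16, 35), (7460, CHI, SFO, 34, MIA, 17, 7), (7460, CHI, SFO, 34, MIA, 6, 5), (7460, CHI, SFO, 34, ORD, 16, 35), (7460, CHI, SFO, 34, ORD, 17, 7), (7460, CHI, SFO, 34, ORD, 6, 5)}.
π_{code, pid, dist} gives {(CDG, 39, 4260), (IAD, 1, 4260), (IAD, 25, 4260), (SFO, 35, 4260), (SFO, 35, 7460), (SFO, 5, 4260), (SFO, 5, 7460), (SFO, 7, 4260), (SFO, 7, 7460)} (21 duplicate(s) eliminated).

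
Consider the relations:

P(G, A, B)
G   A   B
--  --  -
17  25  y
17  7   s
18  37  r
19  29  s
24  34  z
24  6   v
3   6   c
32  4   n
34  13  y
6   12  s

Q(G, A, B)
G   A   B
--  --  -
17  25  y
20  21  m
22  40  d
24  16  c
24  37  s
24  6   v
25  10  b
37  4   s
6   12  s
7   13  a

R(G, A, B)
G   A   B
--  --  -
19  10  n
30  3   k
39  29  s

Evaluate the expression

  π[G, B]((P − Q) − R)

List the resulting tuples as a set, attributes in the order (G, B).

{(17, s), (18, r), (19, s), (24, z), (3, c), (32, n), (34, y)}

Taking the difference: {(17, 7, s), (18, 37, r), (19, 29, s), (24, 34, z), (3, 6, c), (32, 4, n), (34, 13, y)}
Taking the difference: {(17, 7, s), (18, 37, r), (19, 29, s), (24, 34, z), (3, 6, c), (32, 4, n), (34, 13, y)}
Keep only column(s) G, B: {(17, s), (18, r), (19, s), (24, z), (3, c), (32, n), (34, y)}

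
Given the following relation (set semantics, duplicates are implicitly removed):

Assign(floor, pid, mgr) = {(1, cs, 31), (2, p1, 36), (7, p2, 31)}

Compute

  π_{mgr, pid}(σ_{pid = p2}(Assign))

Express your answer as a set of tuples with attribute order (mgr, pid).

{(31, p2)}

Filtering on pid = p2 leaves {(7, p2, 31)}.
π_{mgr, pid} gives {(31, p2)}.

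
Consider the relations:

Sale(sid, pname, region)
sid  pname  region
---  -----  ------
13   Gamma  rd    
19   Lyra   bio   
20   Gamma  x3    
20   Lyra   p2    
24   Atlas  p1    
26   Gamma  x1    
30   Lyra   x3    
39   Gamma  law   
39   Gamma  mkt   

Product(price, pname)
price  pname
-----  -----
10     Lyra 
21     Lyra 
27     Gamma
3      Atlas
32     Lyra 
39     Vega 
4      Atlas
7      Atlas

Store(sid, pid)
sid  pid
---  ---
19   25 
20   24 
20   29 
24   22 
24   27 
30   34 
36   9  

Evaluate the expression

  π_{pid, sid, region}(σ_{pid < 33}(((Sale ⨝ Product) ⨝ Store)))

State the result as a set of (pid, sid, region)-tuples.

Joining Sale and Product on pname yields {(13, Gamma, rd, 27), (19, Lyra, bio, 10), (19, Lyra, bio, 21), (19, Lyra, bio, 32), (20, Gamma, x3, 27), (20, Lyra, p2, 10), (20, Lyra, p2, 21), (20, Lyra, p2, 32), (24, Atlas, p1, 3), (24, Atlas, p1, 4), (24, Atlas, p1, 7), (26, Gamma, x1, 27), (30, Lyra, x3, 10), (30, Lyra, x3, 21), (30, Lyra, x3, 32), (39, Gamma, law, 27), (39, Gamma, mkt, 27)}.
Joining (Sale ⨝ Product) and Store on sid yields {(19, Lyra, bio, 10, 25), (19, Lyra, bio, 21, 25), (19, Lyra, bio, 32, 25), (20, Gamma, x3, 27, 24), (20, Gamma, x3, 27, 29), (20, Lyra, p2, 10, 24), (20, Lyra, p2, 10, 29), (20, Lyra, p2, 21, 24), (20, Lyra, p2, 21, 29), (20, Lyra, p2, 32, 24), (20, Lyra, p2, 32, 29), (24, Atlas, p1, 3, 22), (24, Atlas, p1, 3, 27), (24, Atlas, p1, 4, 22), (24, Atlas, p1, 4, 27), (24, Atlas, p1, 7, 22), (24, Atlas, p1, 7, 27), (30, Lyra, x3, 10, 34), (30, Lyra, x3, 21, 34), (30, Lyra, x3, 32, 34)}.
Selection pid < 33: {(19, Lyra, bio, 10, 25), (19, Lyra, bio, 21, 25), (19, Lyra, bio, 32, 25), (20, Gamma, x3, 27, 24), (20, Gamma, x3, 27, 29), (20, Lyra, p2, 10, 24), (20, Lyra, p2, 10, 29), (20, Lyra, p2, 21, 24), (20, Lyra, p2, 21, 29), (20, Lyra, p2, 32, 24), (20, Lyra, p2, 32, 29), (24, Atlas, p1, 3, 22), (24, Atlas, p1, 3, 27), (24, Atlas, p1, 4, 22), (24, Atlas, p1, 4, 27), (24, Atlas, p1, 7, 22), (24, Atlas, p1, 7, 27)}
π[pid, sid, region]: project onto (pid, sid, region) (10 duplicate(s) eliminated) → {(22, 24, p1), (24, 20, p2), (24, 20, x3), (25, 19, bio), (27, 24, p1), (29, 20, p2), (29, 20, x3)}

{(22, 24, p1), (24, 20, p2), (24, 20, x3), (25, 19, bio), (27, 24, p1), (29, 20, p2), (29, 20, x3)}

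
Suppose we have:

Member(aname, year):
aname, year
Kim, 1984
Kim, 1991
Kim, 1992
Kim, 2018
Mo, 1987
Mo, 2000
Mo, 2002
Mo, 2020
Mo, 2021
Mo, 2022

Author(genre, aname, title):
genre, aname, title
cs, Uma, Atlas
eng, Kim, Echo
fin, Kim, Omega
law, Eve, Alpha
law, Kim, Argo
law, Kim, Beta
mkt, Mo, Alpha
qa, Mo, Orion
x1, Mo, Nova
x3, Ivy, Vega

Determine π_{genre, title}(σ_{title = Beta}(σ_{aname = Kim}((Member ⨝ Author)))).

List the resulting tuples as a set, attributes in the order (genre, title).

Member ⋈ Author (natural join on aname): {(Kim, 1984, eng, Echo), (Kim, 1984, fin, Omega), (Kim, 1984, law, Argo), (Kim, 1984, law, Beta), (Kim, 1991, eng, Echo), (Kim, 1991, fin, Omega), (Kim, 1991, law, Argo), (Kim, 1991, law, Beta), (Kim, 1992, eng, Echo), (Kim, 1992, fin, Omega), (Kim, 1992, law, Argo), (Kim, 1992, law, Beta), (Kim, 2018, eng, Echo), (Kim, 2018, fin, Omega), (Kim, 2018, law, Argo), (Kim, 2018, law, Beta), (Mo, 1987, mkt, Alpha), (Mo, 1987, qa, Orion), (Mo, 1987, x1, Nova), (Mo, 2000, mkt, Alpha), (Mo, 2000, qa, Orion), (Mo, 2000, x1, Nova), (Mo, 2002, mkt, Alpha), (Mo, 2002, qa, Orion), (Mo, 2002, x1, Nova), (Mo, 2020, mkt, Alpha), (Mo, 2020, qa, Orion), (Mo, 2020, x1, Nova), (Mo, 2021, mkt, Alpha), (Mo, 2021, qa, Orion), (Mo, 2021, x1, Nova), (Mo, 2022, mkt, Alpha), (Mo, 2022, qa, Orion), (Mo, 2022, x1, Nova)}
σ[aname = Kim]: keep tuples satisfying aname = Kim → {(Kim, 1984, eng, Echo), (Kim, 1984, fin, Omega), (Kim, 1984, law, Argo), (Kim, 1984, law, Beta), (Kim, 1991, eng, Echo), (Kim, 1991, fin, Omega), (Kim, 1991, law, Argo), (Kim, 1991, law, Beta), (Kim, 1992, eng, Echo), (Kim, 1992, fin, Omega), (Kim, 1992, law, Argo), (Kim, 1992, law, Beta), (Kim, 2018, eng, Echo), (Kim, 2018, fin, Omega), (Kim, 2018, law, Argo), (Kim, 2018, law, Beta)}
σ[title = Beta]: keep tuples satisfying title = Beta → {(Kim, 1984, law, Beta), (Kim, 1991, law, Beta), (Kim, 1992, law, Beta), (Kim, 2018, law, Beta)}
Keep only column(s) genre, title (3 duplicate(s) eliminated): {(law, Beta)}

{(law, Beta)}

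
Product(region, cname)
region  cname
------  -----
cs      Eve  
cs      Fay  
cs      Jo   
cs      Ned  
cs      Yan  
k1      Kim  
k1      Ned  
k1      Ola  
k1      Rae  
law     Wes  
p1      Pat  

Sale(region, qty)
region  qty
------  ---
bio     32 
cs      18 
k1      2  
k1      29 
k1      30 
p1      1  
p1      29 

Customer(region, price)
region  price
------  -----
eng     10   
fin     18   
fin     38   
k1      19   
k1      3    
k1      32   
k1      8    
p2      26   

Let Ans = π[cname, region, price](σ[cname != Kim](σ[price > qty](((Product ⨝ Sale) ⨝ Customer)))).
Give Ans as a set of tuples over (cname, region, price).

Product ⋈ Sale (natural join on region): {(cs, Eve, 18), (cs, Fay, 18), (cs, Jo, 18), (cs, Ned, 18), (cs, Yan, 18), (k1, Kim, 2), (k1, Kim, 29), (k1, Kim, 30), (k1, Ned, 2), (k1, Ned, 29), (k1, Ned, 30), (k1, Ola, 2), (k1, Ola, 29), (k1, Ola, 30), (k1, Rae, 2), (k1, Rae, 29), (k1, Rae, 30), (p1, Pat, 1), (p1, Pat, 29)}
(Product ⨝ Sale) ⋈ Customer (natural join on region): {(k1, Kim, 2, 19), (k1, Kim, 2, 3), (k1, Kim, 2, 32), (k1, Kim, 2, 8), (k1, Kim, 29, 19), (k1, Kim, 29, 3), (k1, Kim, 29, 32), (k1, Kim, 29, 8), (k1, Kim, 30, 19), (k1, Kim, 30, 3), (k1, Kim, 30, 32), (k1, Kim, 30, 8), (k1, Ned, 2, 19), (k1, Ned, 2, 3), (k1, Ned, 2, 32), (k1, Ned, 2, 8), (k1, Ned, 29, 19), (k1, Ned, 29, 3), (k1, Ned, 29, 32), (k1, Ned, 29, 8), (k1, Ned, 30, 19), (k1, Ned, 30, 3), (k1, Ned, 30, 32), (k1, Ned, 30, 8), (k1, Ola, 2, 19), (k1, Ola, 2, 3), (k1, Ola, 2, 32), (k1, Ola, 2, 8), (k1, Ola, 29, 19), (k1, Ola, 29, 3), (k1, Ola, 29, 32), (k1, Ola, 29, 8), (k1, Ola, 30, 19), (k1, Ola, 30, 3), (k1, Ola, 30, 32), (k1, Ola, 30, 8), (k1, Rae, 2, 19), (k1, Rae, 2, 3), (k1, Rae, 2, 32), (k1, Rae, 2, 8), (k1, Rae, 29, 19), (k1, Rae, 29, 3), (k1, Rae, 29, 32), (k1, Rae, 29, 8), (k1, Rae, 30, 19), (k1, Rae, 30, 3), (k1, Rae, 30, 32), (k1, Rae, 30, 8)}
Apply σ_{price > qty}; surviving tuples: {(k1, Kim, 2, 19), (k1, Kim, 2, 3), (k1, Kim, 2, 32), (k1, Kim, 2, 8), (k1, Kim, 29, 32), (k1, Kim, 30, 32), (k1, Ned, 2, 19), (k1, Ned, 2, 3), (k1, Ned, 2, 32), (k1, Ned, 2, 8), (k1, Ned, 29, 32), (k1, Ned, 30, 32), (k1, Ola, 2, 19), (k1, Ola, 2, 3), (k1, Ola, 2, 32), (k1, Ola, 2, 8), (k1, Ola, 29, 32), (k1, Ola, 30, 32), (k1, Rae, 2, 19), (k1, Rae, 2, 3), (k1, Rae, 2, 32), (k1, Rae, 2, 8), (k1, Rae, 29, 32), (k1, Rae, 30, 32)}
Apply σ_{cname != Kim}; surviving tuples: {(k1, Ned, 2, 19), (k1, Ned, 2, 3), (k1, Ned, 2, 32), (k1, Ned, 2, 8), (k1, Ned, 29, 32), (k1, Ned, 30, 32), (k1, Ola, 2, 19), (k1, Ola, 2, 3), (k1, Ola, 2, 32), (k1, Ola, 2, 8), (k1, Ola, 29, 32), (k1, Ola, 30, 32), (k1, Rae, 2, 19), (k1, Rae, 2, 3), (k1, Rae, 2, 32), (k1, Rae, 2, 8), (k1, Rae, 29, 32), (k1, Rae, 30, 32)}
π_{cname, region, price} gives {(Ned, k1, 19), (Ned, k1, 3), (Ned, k1, 32), (Ned, k1, 8), (Ola, k1, 19), (Ola, k1, 3), (Ola, k1, 32), (Ola, k1, 8), (Rae, k1, 19), (Rae, k1, 3), (Rae, k1, 32), (Rae, k1, 8)} (6 duplicate(s) eliminated).

{(Ned, k1, 19), (Ned, k1, 3), (Ned, k1, 32), (Ned, k1, 8), (Ola, k1, 19), (Ola, k1, 3), (Ola, k1, 32), (Ola, k1, 8), (Rae, k1, 19), (Rae, k1, 3), (Rae, k1, 32), (Rae, k1, 8)}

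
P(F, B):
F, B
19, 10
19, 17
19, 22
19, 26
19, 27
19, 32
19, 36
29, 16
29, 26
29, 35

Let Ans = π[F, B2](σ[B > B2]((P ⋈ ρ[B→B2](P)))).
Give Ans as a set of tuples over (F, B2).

{(19, 10), (19, 17), (19, 22), (19, 26), (19, 27), (19, 32), (29, 16), (29, 26)}

ρ[B→B2]: schema becomes (F, B2); tuples unchanged.
P ⋈ ρ[B→B2](P) (natural join on F): {(19, 10, 10), (19, 10, 17), (19, 10, 22), (19, 10, 26), (19, 10, 27), (19, 10, 32), (19, 10, 36), (19, 17, 10), (19, 17, 17), (19, 17, 22), (19, 17, 26), (19, 17, 27), (19, 17, 32), (19, 17, 36), (19, 22, 10), (19, 22, 17), (19, 22, 22), (19, 22, 26), (19, 22, 27), (19, 22, 32), (19, 22, 36), (19, 26, 10), (19, 26, 17), (19, 26, 22), (19, 26, 26), (19, 26, 27), (19, 26, 32), (19, 26, 36), (19, 27, 10), (19, 27, 17), (19, 27, 22), (19, 27, 26), (19, 27, 27), (19, 27, 32), (19, 27, 36), (19, 32, 10), (19, 32, 17), (19, 32, 22), (19, 32, 26), (19, 32, 27), (19, 32, 32), (19, 32, 36), (19, 36, 10), (19, 36, 17), (19, 36, 22), (19, 36, 26), (19, 36, 27), (19, 36, 32), (19, 36, 36), (29, 16, 16), (29, 16, 26), (29, 16, 35), (29, 26, 16), (29, 26, 26), (29, 26, 35), (29, 35, 16), (29, 35, 26), (29, 35, 35)}
Selection B > B2: {(19, 17, 10), (19, 22, 10), (19, 22, 17), (19, 26, 10), (19, 26, 17), (19, 26, 22), (19, 27, 10), (19, 27, 17), (19, 27, 22), (19, 27, 26), (19, 32, 10), (19, 32, 17), (19, 32, 22), (19, 32, 26), (19, 32, 27), (19, 36, 10), (19, 36, 17), (19, 36, 22), (19, 36, 26), (19, 36, 27), (19, 36, 32), (29, 26, 16), (29, 35, 16), (29, 35, 26)}
π[F, B2]: project onto (F, B2) (16 duplicate(s) eliminated) → {(19, 10), (19, 17), (19, 22), (19, 26), (19, 27), (19, 32), (29, 16), (29, 26)}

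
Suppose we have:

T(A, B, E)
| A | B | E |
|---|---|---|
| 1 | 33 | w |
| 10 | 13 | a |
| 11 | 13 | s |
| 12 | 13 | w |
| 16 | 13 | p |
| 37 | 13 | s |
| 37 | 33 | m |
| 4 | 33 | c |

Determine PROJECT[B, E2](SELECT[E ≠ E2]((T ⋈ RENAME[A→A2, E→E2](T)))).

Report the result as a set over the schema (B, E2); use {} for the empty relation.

{(13, a), (13, p), (13, s), (13, w), (33, c), (33, m), (33, w)}

ρ[A→A2, E→E2]: schema becomes (A2, B, E2); tuples unchanged.
T ⋈ RENAME[A→A2, E→E2](T) (natural join on B): {(1, 33, w, 1, w), (1, 33, w, 37, m), (1, 33, w, 4, c), (10, 13, a, 10, a), (10, 13, a, 11, s), (10, 13, a, 12, w), (10, 13, a, 16, p), (10, 13, a, 37, s), (11, 13, s, 10, a), (11, 13, s, 11, s), (11, 13, s, 12, w), (11, 13, s, 16, p), (11, 13, s, 37, s), (12, 13, w, 10, a), (12, 13, w, 11, s), (12, 13, w, 12, w), (12, 13, w, 16, p), (12, 13, w, 37, s), (16, 13, p, 10, a), (16, 13, p, 11, s), (16, 13, p, 12, w), (16, 13, p, 16, p), (16, 13, p, 37, s), (37, 13, s, 10, a), (37, 13, s, 11, s), (37, 13, s, 12, w), (37, 13, s, 16, p), (37, 13, s, 37, s), (37, 33, m, 1, w), (37, 33, m, 37, m), (37, 33, m, 4, c), (4, 33, c, 1, w), (4, 33, c, 37, m), (4, 33, c, 4, c)}
Filtering on E ≠ E2 leaves {(1, 33, w, 37, m), (1, 33, w, 4, c), (10, 13, a, 11, s), (10, 13, a, 12, w), (10, 13, a, 16, p), (10, 13, a, 37, s), (11, 13, s, 10, a), (11, 13, s, 12, w), (11, 13, s, 16, p), (12, 13, w, 10, a), (12, 13, w, 11, s), (12, 13, w, 16, p), (12, 13, w, 37, s), (16, 13, p, 10, a), (16, 13, p, 11, s), (16, 13, p, 12, w), (16, 13, p, 37, s), (37, 13, s, 10, a), (37, 13, s, 12, w), (37, 13, s, 16, p), (37, 33, m, 1, w), (37, 33, m, 4, c), (4, 33, c, 1, w), (4, 33, c, 37, m)}.
Projecting to B, E2 (17 duplicate(s) eliminated): {(13, a), (13, p), (13, s), (13, w), (33, c), (33, m), (33, w)}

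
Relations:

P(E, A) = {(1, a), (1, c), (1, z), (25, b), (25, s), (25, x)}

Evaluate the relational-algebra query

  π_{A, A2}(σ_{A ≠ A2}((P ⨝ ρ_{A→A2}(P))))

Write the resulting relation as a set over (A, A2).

{(a, c), (a, z), (b, s), (b, x), (c, a), (c, z), (s, b), (s, x), (x, b), (x, s), (z, a), (z, c)}

ρ[A→A2]: schema becomes (E, A2); tuples unchanged.
Natural join on E: {(1, a, a), (1, a, c), (1, a, z), (1, c, a), (1, c, c), (1, c, z), (1, z, a), (1, z, c), (1, z, z), (25, b, b), (25, b, s), (25, b, x), (25, s, b), (25, s, s), (25, s, x), (25, x, b), (25, x, s), (25, x, x)}
Selection A ≠ A2: {(1, a, c), (1, a, z), (1, c, a), (1, c, z), (1, z, a), (1, z, c), (25, b, s), (25, b, x), (25, s, b), (25, s, x), (25, x, b), (25, x, s)}
Projecting to A, A2: {(a, c), (a, z), (b, s), (b, x), (c, a), (c, z), (s, b), (s, x), (x, b), (x, s), (z, a), (z, c)}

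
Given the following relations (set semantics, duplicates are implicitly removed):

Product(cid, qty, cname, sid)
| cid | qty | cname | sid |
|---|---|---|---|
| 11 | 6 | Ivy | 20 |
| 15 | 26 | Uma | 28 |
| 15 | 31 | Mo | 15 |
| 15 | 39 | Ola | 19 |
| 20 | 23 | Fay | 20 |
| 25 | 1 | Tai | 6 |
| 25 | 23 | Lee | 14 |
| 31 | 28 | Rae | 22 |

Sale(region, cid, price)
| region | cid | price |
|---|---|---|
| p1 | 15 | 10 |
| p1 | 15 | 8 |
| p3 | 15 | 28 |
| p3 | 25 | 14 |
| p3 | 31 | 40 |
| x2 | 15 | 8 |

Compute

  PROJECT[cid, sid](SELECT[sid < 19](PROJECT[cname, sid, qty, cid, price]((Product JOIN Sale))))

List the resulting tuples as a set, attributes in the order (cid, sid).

Product ⋈ Sale (natural join on cid): {(15, 26, Uma, 28, p1, 10), (15, 26, Uma, 28, p1, 8), (15, 26, Uma, 28, p3, 28), (15, 26, Uma, 28, x2, 8), (15, 31, Mo, 15, p1, 10), (15, 31, Mo, 15, p1, 8), (15, 31, Mo, 15, p3, 28), (15, 31, Mo, 15, x2, 8), (15, 39, Ola, 19, p1, 10), (15, 39, Ola, 19, p1, 8), (15, 39, Ola, 19, p3, 28), (15, 39, Ola, 19, x2, 8), (25, 1, Tai, 6, p3, 14), (25, 23, Lee, 14, p3, 14), (31, 28, Rae, 22, p3, 40)}
π_{cname, sid, qty, cid, price} gives {(Lee, 14, 23, 25, 14), (Mo, 15, 31, 15, 10), (Mo, 15, 31, 15, 28), (Mo, 15, 31, 15, 8), (Ola, 19, 39, 15, 10), (Ola, 19, 39, 15, 28), (Ola, 19, 39, 15, 8), (Rae, 22, 28, 31, 40), (Tai, 6, 1, 25, 14), (Uma, 28, 26, 15, 10), (Uma, 28, 26, 15, 28), (Uma, 28, 26, 15, 8)} (3 duplicate(s) eliminated).
Apply σ_{sid < 19}; surviving tuples: {(Lee, 14, 23, 25, 14), (Mo, 15, 31, 15, 10), (Mo, 15, 31, 15, 28), (Mo, 15, 31, 15, 8), (Tai, 6, 1, 25, 14)}
π_{cid, sid} gives {(15, 15), (25, 14), (25, 6)} (2 duplicate(s) eliminated).

{(15, 15), (25, 14), (25, 6)}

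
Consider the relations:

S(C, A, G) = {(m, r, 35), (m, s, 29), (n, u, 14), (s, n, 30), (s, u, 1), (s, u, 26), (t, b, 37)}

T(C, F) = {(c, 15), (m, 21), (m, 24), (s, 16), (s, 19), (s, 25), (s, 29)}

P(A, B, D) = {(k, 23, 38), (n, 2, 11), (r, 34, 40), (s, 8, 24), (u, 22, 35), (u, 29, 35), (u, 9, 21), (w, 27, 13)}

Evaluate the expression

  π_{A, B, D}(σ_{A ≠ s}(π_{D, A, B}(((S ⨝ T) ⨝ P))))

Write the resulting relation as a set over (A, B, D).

Joining S and T on C yields {(m, r, 35, 21), (m, r, 35, 24), (m, s, 29, 21), (m, s, 29, 24), (s, n, 30, 16), (s, n, 30, 19), (s, n, 30, 25), (s, n, 30, 29), (s, u, 1, 16), (s, u, 1, 19), (s, u, 1, 25), (s, u, 1, 29), (s, u, 26, 16), (s, u, 26, 19), (s, u, 26, 25), (s, u, 26, 29)}.
Joining (S ⨝ T) and P on A yields {(m, r, 35, 21, 34, 40), (m, r, 35, 24, 34, 40), (m, s, 29, 21, 8, 24), (m, s, 29, 24, 8, 24), (s, n, 30, 16, 2, 11), (s, n, 30, 19, 2, 11), (s, n, 30, 25, 2, 11), (s, n, 30, 29, 2, 11), (s, u, 1, 16, 22, 35), (s, u, 1, 16, 29, 35), (s, u, 1, 16, 9, 21), (s, u, 1, 19, 22, 35), (s, u, 1, 19, 29, 35), (s, u, 1, 19, 9, 21), (s, u, 1, 25, 22, 35), (s, u, 1, 25, 29, 35), (s, u, 1, 25, 9, 21), (s, u, 1, 29, 22, 35), (s, u, 1, 29, 29, 35), (s, u, 1, 29, 9, 21), (s, u, 26, 16, 22, 35), (s, u, 26, 16, 29, 35), (s, u, 26, 16, 9, 21), (s, u, 26, 19, 22, 35), (s, u, 26, 19, 29, 35), (s, u, 26, 19, 9, 21), (s, u, 26, 25, 22, 35), (s, u, 26, 25, 29, 35), (s, u, 26, 25, 9, 21), (s, u, 26, 29, 22, 35), (s, u, 26, 29, 29, 35), (s, u, 26, 29, 9, 21)}.
Keep only column(s) D, A, B (26 duplicate(s) eliminated): {(11, n, 2), (21, u, 9), (24, s, 8), (35, u, 22), (35, u, 29), (40, r, 34)}
Apply σ_{A ≠ s}; surviving tuples: {(11, n, 2), (21, u, 9), (35, u, 22), (35, u, 29), (40, r, 34)}
Keep only column(s) A, B, D: {(n, 2, 11), (r, 34, 40), (u, 22, 35), (u, 29, 35), (u, 9, 21)}

{(n, 2, 11), (r, 34, 40), (u, 22, 35), (u, 29, 35), (u, 9, 21)}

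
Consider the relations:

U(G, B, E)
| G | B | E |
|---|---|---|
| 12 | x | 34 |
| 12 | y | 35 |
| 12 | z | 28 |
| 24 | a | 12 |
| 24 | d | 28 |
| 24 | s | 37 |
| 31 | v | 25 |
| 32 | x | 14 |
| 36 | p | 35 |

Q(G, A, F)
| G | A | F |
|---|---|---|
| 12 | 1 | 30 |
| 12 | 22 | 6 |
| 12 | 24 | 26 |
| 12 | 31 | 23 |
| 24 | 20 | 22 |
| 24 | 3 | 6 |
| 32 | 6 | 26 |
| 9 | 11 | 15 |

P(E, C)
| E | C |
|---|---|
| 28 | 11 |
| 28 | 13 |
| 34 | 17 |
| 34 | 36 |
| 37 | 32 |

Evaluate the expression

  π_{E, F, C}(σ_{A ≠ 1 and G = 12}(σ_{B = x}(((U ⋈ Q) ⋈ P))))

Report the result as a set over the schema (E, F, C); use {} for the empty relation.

{(34, 23, 17), (34, 23, 36), (34, 26, 17), (34, 26, 36), (34, 6, 17), (34, 6, 36)}

Joining U and Q on G yields {(12, x, 34, 1, 30), (12, x, 34, 22, 6), (12, x, 34, 24, 26), (12, x, 34, 31, 23), (12, y, 35, 1, 30), (12, y, 35, 22, 6), (12, y, 35, 24, 26), (12, y, 35, 31, 23), (12, z, 28, 1, 30), (12, z, 28, 22, 6), (12, z, 28, 24, 26), (12, z, 28, 31, 23), (24, a, 12, 20, 22), (24, a, 12, 3, 6), (24, d, 28, 20, 22), (24, d, 28, 3, 6), (24, s, 37, 20, 22), (24, s, 37, 3, 6), (32, x, 14, 6, 26)}.
Joining (U ⋈ Q) and P on E yields {(12, x, 34, 1, 30, 17), (12, x, 34, 1, 30, 36), (12, x, 34, 22, 6, 17), (12, x, 34, 22, 6, 36), (12, x, 34, 24, 26, 17), (12, x, 34, 24, 26, 36), (12, x, 34, 31, 23, 17), (12, x, 34, 31, 23, 36), (12, z, 28, 1, 30, 11), (12, z, 28, 1, 30, 13), (12, z, 28, 22, 6, 11), (12, z, 28, 22, 6, 13), (12, z, 28, 24, 26, 11), (12, z, 28, 24, 26, 13), (12, z, 28, 31, 23, 11), (12, z, 28, 31, 23, 13), (24, d, 28, 20, 22, 11), (24, d, 28, 20, 22, 13), (24, d, 28, 3, 6, 11), (24, d, 28, 3, 6, 13), (24, s, 37, 20, 22, 32), (24, s, 37, 3, 6, 32)}.
σ[B = x]: keep tuples satisfying B = x → {(12, x, 34, 1, 30, 17), (12, x, 34, 1, 30, 36), (12, x, 34, 22, 6, 17), (12, x, 34, 22, 6, 36), (12, x, 34, 24, 26, 17), (12, x, 34, 24, 26, 36), (12, x, 34, 31, 23, 17), (12, x, 34, 31, 23, 36)}
σ[A ≠ 1 and G = 12]: keep tuples satisfying A ≠ 1 and G = 12 → {(12, x, 34, 22, 6, 17), (12, x, 34, 22, 6, 36), (12, x, 34, 24, 26, 17), (12, x, 34, 24, 26, 36), (12, x, 34, 31, 23, 17), (12, x, 34, 31, 23, 36)}
π[E, F, C]: project onto (E, F, C) → {(34, 23, 17), (34, 23, 36), (34, 26, 17), (34, 26, 36), (34, 6, 17), (34, 6, 36)}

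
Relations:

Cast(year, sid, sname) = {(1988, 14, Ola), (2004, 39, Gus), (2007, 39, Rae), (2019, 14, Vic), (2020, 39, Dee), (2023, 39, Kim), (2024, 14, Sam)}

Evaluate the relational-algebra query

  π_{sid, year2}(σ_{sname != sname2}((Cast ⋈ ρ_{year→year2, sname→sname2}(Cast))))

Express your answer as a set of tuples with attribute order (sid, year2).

{(14, 1988), (14, 2019), (14, 2024), (39, 2004), (39, 2007), (39, 2020), (39, 2023)}

ρ[year→year2, sname→sname2]: schema becomes (year2, sid, sname2); tuples unchanged.
Cast ⋈ ρ_{year→year2, sname→sname2}(Cast) (natural join on sid): {(1988, 14, Ola, 1988, Ola), (1988, 14, Ola, 2019, Vic), (1988, 14, Ola, 2024, Sam), (2004, 39, Gus, 2004, Gus), (2004, 39, Gus, 2007, Rae), (2004, 39, Gus, 2020, Dee), (2004, 39, Gus, 2023, Kim), (2007, 39, Rae, 2004, Gus), (2007, 39, Rae, 2007, Rae), (2007, 39, Rae, 2020, Dee), (2007, 39, Rae, 2023, Kim), (2019, 14, Vic, 1988, Ola), (2019, 14, Vic, 2019, Vic), (2019, 14, Vic, 2024, Sam), (2020, 39, Dee, 2004, Gus), (2020, 39, Dee, 2007, Rae), (2020, 39, Dee, 2020, Dee), (2020, 39, Dee, 2023, Kim), (2023, 39, Kim, 2004, Gus), (2023, 39, Kim, 2007, Rae), (2023, 39, Kim, 2020, Dee), (2023, 39, Kim, 2023, Kim), (2024, 14, Sam, 1988, Ola), (2024, 14, Sam, 2019, Vic), (2024, 14, Sam, 2024, Sam)}
Selection sname != sname2: {(1988, 14, Ola, 2019, Vic), (1988, 14, Ola, 2024, Sam), (2004, 39, Gus, 2007, Rae), (2004, 39, Gus, 2020, Dee), (2004, 39, Gus, 2023, Kim), (2007, 39, Rae, 2004, Gus), (2007, 39, Rae, 2020, Dee), (2007, 39, Rae, 2023, Kim), (2019, 14, Vic, 1988, Ola), (2019, 14, Vic, 2024, Sam), (2020, 39, Dee, 2004, Gus), (2020, 39, Dee, 2007, Rae), (2020, 39, Dee, 2023, Kim), (2023, 39, Kim, 2004, Gus), (2023, 39, Kim, 2007, Rae), (2023, 39, Kim, 2020, Dee), (2024, 14, Sam, 1988, Ola), (2024, 14, Sam, 2019, Vic)}
π_{sid, year2} gives {(14, 1988), (14, 2019), (14, 2024), (39, 2004), (39, 2007), (39, 2020), (39, 2023)} (11 duplicate(s) eliminated).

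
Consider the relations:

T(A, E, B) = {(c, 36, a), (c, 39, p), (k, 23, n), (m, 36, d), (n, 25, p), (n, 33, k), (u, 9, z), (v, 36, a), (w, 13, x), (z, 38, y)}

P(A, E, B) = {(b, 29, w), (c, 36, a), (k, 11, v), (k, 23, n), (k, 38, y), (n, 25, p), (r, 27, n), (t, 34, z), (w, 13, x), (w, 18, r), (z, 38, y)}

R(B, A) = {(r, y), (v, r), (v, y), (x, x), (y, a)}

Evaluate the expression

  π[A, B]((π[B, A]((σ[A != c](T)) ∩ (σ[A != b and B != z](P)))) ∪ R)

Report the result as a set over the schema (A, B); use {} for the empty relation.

Apply σ_{A != c}; surviving tuples: {(k, 23, n), (m, 36, d), (n, 25, p), (n, 33, k), (u, 9, z), (v, 36, a), (w, 13, x), (z, 38, y)}
Apply σ_{A != b and B != z}; surviving tuples: {(c, 36, a), (k, 11, v), (k, 23, n), (k, 38, y), (n, 25, p), (r, 27, n), (w, 13, x), (w, 18, r), (z, 38, y)}
Set intersection of the two operands is {(k, 23, n), (n, 25, p), (w, 13, x), (z, 38, y)}.
Keep only column(s) B, A: {(n, k), (p, n), (x, w), (y, z)}
Set union of the two operands is {(n, k), (p, n), (r, y), (v, r), (v, y), (x, w), (x, x), (y, a), (y, z)}.
Keep only column(s) A, B: {(a, y), (k, n), (n, p), (r, v), (w, x), (x, x), (y, r), (y, v), (z, y)}

{(a, y), (k, n), (n, p), (r, v), (w, x), (x, x), (y, r), (y, v), (z, y)}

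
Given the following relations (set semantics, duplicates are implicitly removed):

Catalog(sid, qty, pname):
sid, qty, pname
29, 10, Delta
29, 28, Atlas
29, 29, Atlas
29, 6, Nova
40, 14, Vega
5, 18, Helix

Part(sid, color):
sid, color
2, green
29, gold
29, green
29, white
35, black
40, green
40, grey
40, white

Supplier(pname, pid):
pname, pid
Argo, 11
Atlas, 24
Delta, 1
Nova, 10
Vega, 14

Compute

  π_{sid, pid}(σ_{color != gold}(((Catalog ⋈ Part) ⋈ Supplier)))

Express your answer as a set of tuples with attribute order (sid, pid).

{(29, 1), (29, 10), (29, 24), (40, 14)}

Natural join on sid: {(29, 10, Delta, gold), (29, 10, Delta, green), (29, 10, Delta, white), (29, 28, Atlas, gold), (29, 28, Atlas, green), (29, 28, Atlas, white), (29, 29, Atlas, gold), (29, 29, Atlas, green), (29, 29, Atlas, white), (29, 6, Nova, gold), (29, 6, Nova, green), (29, 6, Nova, white), (40, 14, Vega, green), (40, 14, Vega, grey), (40, 14, Vega, white)}
Natural join on pname: {(29, 10, Delta, gold, 1), (29, 10, Delta, green, 1), (29, 10, Delta, white, 1), (29, 28, Atlas, gold, 24), (29, 28, Atlas, green, 24), (29, 28, Atlas, white, 24), (29, 29, Atlas, gold, 24), (29, 29, Atlas, green, 24), (29, 29, Atlas, white, 24), (29, 6, Nova, gold, 10), (29, 6, Nova, green, 10), (29, 6, Nova, white, 10), (40, 14, Vega, green, 14), (40, 14, Vega, grey, 14), (40, 14, Vega, white, 14)}
Selection color != gold: {(29, 10, Delta, green, 1), (29, 10, Delta, white, 1), (29, 28, Atlas, green, 24), (29, 28, Atlas, white, 24), (29, 29, Atlas, green, 24), (29, 29, Atlas, white, 24), (29, 6, Nova, green, 10), (29, 6, Nova, white, 10), (40, 14, Vega, green, 14), (40, 14, Vega, grey, 14), (40, 14, Vega, white, 14)}
π_{sid, pid} gives {(29, 1), (29, 10), (29, 24), (40, 14)} (7 duplicate(s) eliminated).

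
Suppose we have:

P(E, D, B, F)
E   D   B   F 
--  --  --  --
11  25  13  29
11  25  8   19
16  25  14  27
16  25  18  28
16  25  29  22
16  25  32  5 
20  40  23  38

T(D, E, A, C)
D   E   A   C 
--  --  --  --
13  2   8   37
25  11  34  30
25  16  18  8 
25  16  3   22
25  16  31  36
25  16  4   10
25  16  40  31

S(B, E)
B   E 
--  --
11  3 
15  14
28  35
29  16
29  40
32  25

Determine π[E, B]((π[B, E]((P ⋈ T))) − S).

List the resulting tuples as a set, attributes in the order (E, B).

P ⋈ T (natural join on E, D): {(11, 25, 13, 29, 34, 30), (11, 25, 8, 19, 34, 30), (16, 25, 14, 27, 18, 8), (16, 25, 14, 27, 3, 22), (16, 25, 14, 27, 31, 36), (16, 25, 14, 27, 4, 10), (16, 25, 14, 27, 40, 31), (16, 25, 18, 28, 18, 8), (16, 25, 18, 28, 3, 22), (16, 25, 18, 28, 31, 36), (16, 25, 18, 28, 4, 10), (16, 25, 18, 28, 40, 31), (16, 25, 29, 22, 18, 8), (16, 25, 29, 22, 3, 22), (16, 25, 29, 22, 31, 36), (16, 25, 29, 22, 4, 10), (16, 25, 29, 22, 40, 31), (16, 25, 32, 5, 18, 8), (16, 25, 32, 5, 3, 22), (16, 25, 32, 5, 31, 36), (16, 25, 32, 5, 4, 10), (16, 25, 32, 5, 40, 31)}
Keep only column(s) B, E (16 duplicate(s) eliminated): {(13, 11), (14, 16), (18, 16), (29, 16), (32, 16), (8, 11)}
Difference: {(13, 11), (14, 16), (18, 16), (29, 16), (32, 16), (8, 11)} with {(11, 3), (15, 14), (28, 35), (29, 16), (29, 40), (32, 25)} → {(13, 11), (14, 16), (18, 16), (32, 16), (8, 11)}
Keep only column(s) E, B: {(11, 13), (11, 8), (16, 14), (16, 18), (16, 32)}

{(11, 13), (11, 8), (16, 14), (16, 18), (16, 32)}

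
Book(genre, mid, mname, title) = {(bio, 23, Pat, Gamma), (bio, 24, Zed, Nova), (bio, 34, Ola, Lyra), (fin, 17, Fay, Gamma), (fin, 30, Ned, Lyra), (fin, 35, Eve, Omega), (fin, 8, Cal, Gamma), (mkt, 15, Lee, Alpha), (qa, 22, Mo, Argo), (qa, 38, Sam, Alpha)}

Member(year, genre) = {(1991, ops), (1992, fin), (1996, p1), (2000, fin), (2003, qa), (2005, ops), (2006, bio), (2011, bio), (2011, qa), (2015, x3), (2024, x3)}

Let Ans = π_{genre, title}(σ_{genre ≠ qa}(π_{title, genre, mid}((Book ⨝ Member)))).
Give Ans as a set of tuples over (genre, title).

{(bio, Gamma), (bio, Lyra), (bio, Nova), (fin, Gamma), (fin, Lyra), (fin, Omega)}

Natural join on genre: {(bio, 23, Pat, Gamma, 2006), (bio, 23, Pat, Gamma, 2011), (bio, 24, Zed, Nova, 2006), (bio, 24, Zed, Nova, 2011), (bio, 34, Ola, Lyra, 2006), (bio, 34, Ola, Lyra, 2011), (fin, 17, Fay, Gamma, 1992), (fin, 17, Fay, Gamma, 2000), (fin, 30, Ned, Lyra, 1992), (fin, 30, Ned, Lyra, 2000), (fin, 35, Eve, Omega, 1992), (fin, 35, Eve, Omega, 2000), (fin, 8, Cal, Gamma, 1992), (fin, 8, Cal, Gamma, 2000), (qa, 22, Mo, Argo, 2003), (qa, 22, Mo, Argo, 2011), (qa, 38, Sam, Alpha, 2003), (qa, 38, Sam, Alpha, 2011)}
Projecting to title, genre, mid (9 duplicate(s) eliminated): {(Alpha, qa, 38), (Argo, qa, 22), (Gamma, bio, 23), (Gamma, fin, 17), (Gamma, fin, 8), (Lyra, bio, 34), (Lyra, fin, 30), (Nova, bio, 24), (Omega, fin, 35)}
σ[genre ≠ qa]: keep tuples satisfying genre ≠ qa → {(Gamma, bio, 23), (Gamma, fin, 17), (Gamma, fin, 8), (Lyra, bio, 34), (Lyra, fin, 30), (Nova, bio, 24), (Omega, fin, 35)}
Projecting to genre, title (1 duplicate(s) eliminated): {(bio, Gamma), (bio, Lyra), (bio, Nova), (fin, Gamma), (fin, Lyra), (fin, Omega)}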